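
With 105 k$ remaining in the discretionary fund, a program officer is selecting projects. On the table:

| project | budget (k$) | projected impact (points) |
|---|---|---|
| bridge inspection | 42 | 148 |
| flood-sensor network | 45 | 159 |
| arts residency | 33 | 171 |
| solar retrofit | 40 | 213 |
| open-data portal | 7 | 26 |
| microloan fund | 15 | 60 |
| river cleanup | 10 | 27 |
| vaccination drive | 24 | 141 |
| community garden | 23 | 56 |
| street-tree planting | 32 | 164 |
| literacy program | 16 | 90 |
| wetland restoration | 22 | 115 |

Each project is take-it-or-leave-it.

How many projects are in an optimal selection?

4

Best achievable projected impact is 566.
For example arts residency + vaccination drive + street-tree planting + literacy program achieves it, using 105 k$.
Any selection reaching 566 contains exactly 4 projects.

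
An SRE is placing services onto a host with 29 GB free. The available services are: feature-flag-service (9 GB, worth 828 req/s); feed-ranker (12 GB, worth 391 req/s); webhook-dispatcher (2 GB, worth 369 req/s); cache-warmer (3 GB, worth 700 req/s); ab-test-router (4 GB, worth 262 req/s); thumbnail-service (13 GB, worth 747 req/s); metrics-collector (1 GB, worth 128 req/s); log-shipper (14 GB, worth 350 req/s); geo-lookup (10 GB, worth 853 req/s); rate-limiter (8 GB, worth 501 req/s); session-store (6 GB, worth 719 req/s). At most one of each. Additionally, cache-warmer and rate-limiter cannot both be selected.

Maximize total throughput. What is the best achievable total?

3228

The ratio heuristic lands on feature-flag-service + webhook-dispatcher + cache-warmer + ab-test-router + metrics-collector + session-store (3006) but leaves 4 GB idle.
Dropping webhook-dispatcher and ab-test-router frees 6 GB; slotting in geo-lookup (10 GB) lifts the total to 3228 at 29 GB.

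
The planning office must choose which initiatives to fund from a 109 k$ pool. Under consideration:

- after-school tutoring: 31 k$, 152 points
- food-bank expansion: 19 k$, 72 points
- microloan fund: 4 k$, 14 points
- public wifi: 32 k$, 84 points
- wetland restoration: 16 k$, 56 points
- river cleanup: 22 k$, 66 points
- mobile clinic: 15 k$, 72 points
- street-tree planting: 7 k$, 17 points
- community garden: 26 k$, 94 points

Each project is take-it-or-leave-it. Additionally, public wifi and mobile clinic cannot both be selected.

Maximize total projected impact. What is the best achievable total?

Density check — after-school tutoring 4.90, mobile clinic 4.80, food-bank expansion 3.79, community garden 3.62 are the best per k$.
A density-first pass picks after-school tutoring + food-bank expansion + microloan fund + mobile clinic + street-tree planting + community garden — 421 at 102 k$.
Replace microloan fund and street-tree planting with wetland restoration: the trade gains 25 net, giving 446 at 107 k$.

446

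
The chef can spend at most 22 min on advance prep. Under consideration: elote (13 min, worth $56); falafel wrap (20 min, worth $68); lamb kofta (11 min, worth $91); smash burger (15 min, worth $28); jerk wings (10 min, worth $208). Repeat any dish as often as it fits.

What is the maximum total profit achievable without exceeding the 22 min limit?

416

Density check — jerk wings 20.80, lamb kofta 8.27, elote 4.31, falafel wrap 3.40 are the best per min.
Taking 2×jerk wings: 20 min used, 416 in profit.
Nothing else within 22 min beats 416.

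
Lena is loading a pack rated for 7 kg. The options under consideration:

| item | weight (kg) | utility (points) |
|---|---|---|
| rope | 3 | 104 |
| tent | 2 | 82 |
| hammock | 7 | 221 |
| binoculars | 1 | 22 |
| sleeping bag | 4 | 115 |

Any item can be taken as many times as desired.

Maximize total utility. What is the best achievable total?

268

Taking rope + 2×tent: 7 kg used, 268 in utility.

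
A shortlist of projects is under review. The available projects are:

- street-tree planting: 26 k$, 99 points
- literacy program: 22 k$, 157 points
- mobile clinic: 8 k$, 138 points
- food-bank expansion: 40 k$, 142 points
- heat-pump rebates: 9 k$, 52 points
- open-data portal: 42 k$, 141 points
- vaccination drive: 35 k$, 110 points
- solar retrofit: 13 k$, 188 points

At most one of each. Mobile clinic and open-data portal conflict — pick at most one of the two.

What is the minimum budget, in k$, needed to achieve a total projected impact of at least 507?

52

Need the lightest bundle worth ≥ 507.
literacy program + mobile clinic + heat-pump rebates + solar retrofit: 535 projected impact at 52 k$.
Below 52 k$ the best achievable stays under 507.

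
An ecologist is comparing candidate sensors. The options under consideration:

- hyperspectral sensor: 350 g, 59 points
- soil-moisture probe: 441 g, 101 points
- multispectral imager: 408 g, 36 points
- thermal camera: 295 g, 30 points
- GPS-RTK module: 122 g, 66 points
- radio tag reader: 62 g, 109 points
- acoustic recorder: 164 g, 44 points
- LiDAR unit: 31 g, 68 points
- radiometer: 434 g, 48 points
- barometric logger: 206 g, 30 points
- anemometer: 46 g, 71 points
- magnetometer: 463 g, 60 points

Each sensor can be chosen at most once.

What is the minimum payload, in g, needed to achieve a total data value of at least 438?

866

Look for the lowest-payload combination reaching 438.
soil-moisture probe + GPS-RTK module + radio tag reader + acoustic recorder + LiDAR unit + anemometer: 459 data value at 866 g.
No combination under 866 g hits 438.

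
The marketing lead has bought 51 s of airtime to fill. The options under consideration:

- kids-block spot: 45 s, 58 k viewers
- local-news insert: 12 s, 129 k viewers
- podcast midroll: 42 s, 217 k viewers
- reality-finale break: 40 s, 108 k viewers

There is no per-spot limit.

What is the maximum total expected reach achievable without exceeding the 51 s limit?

By expected reach per s: local-news insert 10.75, podcast midroll 5.17, reality-finale break 2.70 lead.
4×local-news insert uses 48 of the 51 s and totals 516.
The spare 3 s is too small for any remaining spot, and no exchange beats 516.

516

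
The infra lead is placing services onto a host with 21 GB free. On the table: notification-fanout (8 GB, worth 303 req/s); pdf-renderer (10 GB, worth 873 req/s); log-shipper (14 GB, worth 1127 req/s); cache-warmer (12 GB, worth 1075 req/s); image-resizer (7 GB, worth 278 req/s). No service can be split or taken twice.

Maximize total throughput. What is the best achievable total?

Ranking by ratio (throughput/GB): cache-warmer 89.58, pdf-renderer 87.30, log-shipper 80.50.
A density-first pass picks cache-warmer + image-resizer — 1353 at 19 GB.
The 12 GB tied up in cache-warmer is better spent on log-shipper — total rises to 1405 (21 GB).

1405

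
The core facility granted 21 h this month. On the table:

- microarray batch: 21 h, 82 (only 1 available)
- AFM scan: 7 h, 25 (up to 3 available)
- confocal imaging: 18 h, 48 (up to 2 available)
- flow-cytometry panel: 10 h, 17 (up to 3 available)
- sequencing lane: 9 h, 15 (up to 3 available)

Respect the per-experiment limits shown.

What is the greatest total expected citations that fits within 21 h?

82

Density check — microarray batch 3.90, AFM scan 3.57, confocal imaging 2.67, flow-cytometry panel 1.70 are the best per h.
The ratio ordering already packs tightly: microarray batch, 21 h, 82.
That's the maximum — no swap from here does better than 82.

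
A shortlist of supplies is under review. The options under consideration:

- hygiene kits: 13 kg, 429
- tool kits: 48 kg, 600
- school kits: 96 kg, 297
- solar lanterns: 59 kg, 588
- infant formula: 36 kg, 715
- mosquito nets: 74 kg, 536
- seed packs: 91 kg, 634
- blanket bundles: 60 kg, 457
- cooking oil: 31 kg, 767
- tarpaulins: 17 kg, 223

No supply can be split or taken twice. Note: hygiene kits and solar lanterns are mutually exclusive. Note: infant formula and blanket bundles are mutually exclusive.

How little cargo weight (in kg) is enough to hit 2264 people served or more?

128

Minimise kg subject to total people served ≥ 2264.
Taking hygiene kits + tool kits + infant formula + cooking oil gives 2511 (≥ 2264) for 128 kg.
Any bundle with less than 128 kg falls short of 2264.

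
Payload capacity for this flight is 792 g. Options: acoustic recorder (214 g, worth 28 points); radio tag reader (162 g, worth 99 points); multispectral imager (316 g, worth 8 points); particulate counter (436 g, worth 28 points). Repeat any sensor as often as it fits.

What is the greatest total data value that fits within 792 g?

396

Best packing: 4×radio tag reader — 648 g, 396 total.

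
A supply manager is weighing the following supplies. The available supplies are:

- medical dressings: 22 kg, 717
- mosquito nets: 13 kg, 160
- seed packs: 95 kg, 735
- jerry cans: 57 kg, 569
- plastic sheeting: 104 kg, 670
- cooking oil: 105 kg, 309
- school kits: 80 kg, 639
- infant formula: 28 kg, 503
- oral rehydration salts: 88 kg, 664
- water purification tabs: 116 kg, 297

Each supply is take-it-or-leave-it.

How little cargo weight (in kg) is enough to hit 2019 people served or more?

Minimise kg subject to total people served ≥ 2019.
Taking medical dressings + mosquito nets + school kits + infant formula gives 2019 (≥ 2019) for 143 kg.
Any bundle with less than 143 kg falls short of 2019.

143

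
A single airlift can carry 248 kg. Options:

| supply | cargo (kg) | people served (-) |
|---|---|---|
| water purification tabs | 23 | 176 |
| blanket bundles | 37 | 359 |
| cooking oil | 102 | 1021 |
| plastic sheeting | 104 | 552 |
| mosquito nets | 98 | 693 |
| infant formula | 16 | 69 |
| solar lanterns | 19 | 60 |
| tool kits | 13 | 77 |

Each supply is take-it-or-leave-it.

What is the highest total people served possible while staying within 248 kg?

By people served per kg: cooking oil 10.01, blanket bundles 9.70, water purification tabs 7.65 lead.
A density-first pass picks water purification tabs + blanket bundles + cooking oil + infant formula + solar lanterns + tool kits — 1762 at 210 kg.
Reworking the packing: blanket bundles + cooking oil + mosquito nets uses 237 kg and improves the total to 2073.

2073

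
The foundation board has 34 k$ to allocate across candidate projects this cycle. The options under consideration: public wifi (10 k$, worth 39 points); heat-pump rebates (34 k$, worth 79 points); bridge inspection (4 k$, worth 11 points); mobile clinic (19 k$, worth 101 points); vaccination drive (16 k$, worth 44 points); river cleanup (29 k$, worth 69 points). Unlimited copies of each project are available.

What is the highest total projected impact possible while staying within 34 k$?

Ranking by ratio (projected impact/k$): mobile clinic 5.32, public wifi 3.90, bridge inspection 2.75.
The ratio ordering already packs tightly: public wifi + bridge inspection + mobile clinic, 33 k$, 151.
The spare 1 k$ is too small for any remaining project, and no exchange beats 151.

151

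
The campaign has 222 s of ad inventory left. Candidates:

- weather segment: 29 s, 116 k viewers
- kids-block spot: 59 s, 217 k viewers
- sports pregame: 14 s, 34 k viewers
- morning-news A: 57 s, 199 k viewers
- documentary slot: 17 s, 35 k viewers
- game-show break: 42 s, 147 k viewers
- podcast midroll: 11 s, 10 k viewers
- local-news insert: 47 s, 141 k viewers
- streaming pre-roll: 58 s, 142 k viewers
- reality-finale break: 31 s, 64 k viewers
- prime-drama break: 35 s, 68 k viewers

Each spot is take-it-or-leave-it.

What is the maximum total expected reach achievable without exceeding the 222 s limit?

Density check — weather segment 4.00, kids-block spot 3.68, game-show break 3.50, morning-news A 3.49 are the best per s.
Weather segment + kids-block spot + sports pregame + morning-news A + documentary slot + game-show break uses 218 of the 222 s and totals 748.
The closest alternative, weather segment + kids-block spot + morning-news A + game-show break + prime-drama break, reaches only 747.

748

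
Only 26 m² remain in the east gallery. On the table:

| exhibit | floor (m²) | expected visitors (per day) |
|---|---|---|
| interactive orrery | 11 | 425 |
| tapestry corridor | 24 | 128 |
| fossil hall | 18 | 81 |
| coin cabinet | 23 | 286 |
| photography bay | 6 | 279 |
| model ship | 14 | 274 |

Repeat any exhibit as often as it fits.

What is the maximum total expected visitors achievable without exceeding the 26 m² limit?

Ranking by ratio (expected visitors/m²): photography bay 46.50, interactive orrery 38.64, model ship 19.57, coin cabinet 12.43.
Best packing: 4×photography bay — 24 m², 1116 total.
Every other selection either busts 26 m² or fails to beat 1116.

1116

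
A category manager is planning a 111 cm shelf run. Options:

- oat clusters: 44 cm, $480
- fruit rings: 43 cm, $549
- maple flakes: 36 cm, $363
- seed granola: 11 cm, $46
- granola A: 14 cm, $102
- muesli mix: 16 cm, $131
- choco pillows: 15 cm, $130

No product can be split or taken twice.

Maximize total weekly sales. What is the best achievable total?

Density check — fruit rings 12.77, oat clusters 10.91, maple flakes 10.08, choco pillows 8.67 are the best per cm.
The ratio heuristic lands on oat clusters + fruit rings + choco pillows (1159) but leaves 9 cm idle.
The 44 cm tied up in oat clusters is better spent on maple flakes + muesli mix — total rises to 1173 (110 cm).
Every other selection either busts 111 cm or fails to beat 1173.

1173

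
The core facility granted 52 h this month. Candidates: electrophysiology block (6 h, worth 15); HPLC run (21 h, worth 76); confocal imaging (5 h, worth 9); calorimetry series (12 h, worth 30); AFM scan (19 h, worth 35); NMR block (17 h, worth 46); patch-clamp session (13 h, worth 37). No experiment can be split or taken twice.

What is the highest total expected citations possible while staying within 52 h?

159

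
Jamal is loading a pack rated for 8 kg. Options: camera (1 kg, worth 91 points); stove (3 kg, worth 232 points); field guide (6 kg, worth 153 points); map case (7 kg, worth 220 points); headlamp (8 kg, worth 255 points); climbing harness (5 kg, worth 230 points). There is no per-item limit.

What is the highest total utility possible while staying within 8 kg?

728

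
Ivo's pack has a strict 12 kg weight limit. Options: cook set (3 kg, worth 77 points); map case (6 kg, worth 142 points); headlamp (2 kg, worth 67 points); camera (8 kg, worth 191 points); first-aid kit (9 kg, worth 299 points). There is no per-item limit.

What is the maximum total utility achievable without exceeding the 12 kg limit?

402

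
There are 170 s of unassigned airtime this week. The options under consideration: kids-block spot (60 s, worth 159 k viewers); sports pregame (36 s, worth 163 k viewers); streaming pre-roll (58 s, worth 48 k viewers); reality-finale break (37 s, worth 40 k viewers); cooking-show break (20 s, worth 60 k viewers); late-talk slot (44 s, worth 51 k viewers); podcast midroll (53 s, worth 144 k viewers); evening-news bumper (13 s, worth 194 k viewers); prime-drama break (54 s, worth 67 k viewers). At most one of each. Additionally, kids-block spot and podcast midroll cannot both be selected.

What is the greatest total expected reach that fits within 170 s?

By expected reach per s: evening-news bumper 14.92, sports pregame 4.53, cooking-show break 3.00, podcast midroll 2.72 lead.
The ratio heuristic lands on sports pregame + cooking-show break + late-talk slot + podcast midroll + evening-news bumper (612) but leaves 4 s idle.
Dropping late-talk slot and podcast midroll frees 97 s; slotting in kids-block spot + reality-finale break (97 s) lifts the total to 616 at 166 s.

616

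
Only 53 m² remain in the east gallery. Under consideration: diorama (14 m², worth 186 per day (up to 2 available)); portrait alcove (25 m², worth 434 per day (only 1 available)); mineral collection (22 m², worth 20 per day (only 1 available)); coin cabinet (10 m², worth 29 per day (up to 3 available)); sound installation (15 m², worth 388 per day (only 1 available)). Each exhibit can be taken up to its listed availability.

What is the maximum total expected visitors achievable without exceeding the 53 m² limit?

Taking portrait alcove + coin cabinet + sound installation: 50 m² used, 851 in expected visitors.
Every other selection either busts 53 m² or exceeds an availability limit or fails to beat 851.

851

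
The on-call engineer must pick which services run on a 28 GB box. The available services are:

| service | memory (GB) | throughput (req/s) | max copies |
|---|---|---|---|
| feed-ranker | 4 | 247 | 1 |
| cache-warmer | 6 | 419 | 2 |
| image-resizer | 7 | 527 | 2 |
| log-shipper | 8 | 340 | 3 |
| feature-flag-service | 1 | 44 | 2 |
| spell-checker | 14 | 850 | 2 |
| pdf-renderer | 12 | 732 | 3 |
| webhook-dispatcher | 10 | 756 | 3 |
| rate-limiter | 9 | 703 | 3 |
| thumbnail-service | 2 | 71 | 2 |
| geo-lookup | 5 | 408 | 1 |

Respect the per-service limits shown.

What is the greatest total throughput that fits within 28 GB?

Ranking by ratio (throughput/GB): geo-lookup 81.60, rate-limiter 78.11, webhook-dispatcher 75.60, image-resizer 75.29.
Greedy by ratio would take feed-ranker + feature-flag-service + 2×rate-limiter + geo-lookup: 28 GB used, total 2105.
Dropping feed-ranker and feature-flag-service and rate-limiter frees 14 GB; slotting in 2×image-resizer (14 GB) lifts the total to 2165 at 28 GB.
Nothing else within 28 GB beats 2165.

2165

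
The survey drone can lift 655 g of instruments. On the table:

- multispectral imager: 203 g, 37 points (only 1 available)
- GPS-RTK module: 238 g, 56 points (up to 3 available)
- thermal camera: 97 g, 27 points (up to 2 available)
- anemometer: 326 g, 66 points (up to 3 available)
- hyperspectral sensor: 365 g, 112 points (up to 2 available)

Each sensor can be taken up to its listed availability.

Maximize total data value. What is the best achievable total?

Density check — hyperspectral sensor 0.31, thermal camera 0.28, GPS-RTK module 0.24 are the best per g.
A density-first pass picks 2×thermal camera + hyperspectral sensor — 166 at 559 g.
Dropping 2×thermal camera frees 194 g; slotting in GPS-RTK module (238 g) lifts the total to 168 at 603 g.
Every other selection either busts 655 g or exceeds an availability limit or fails to beat 168.

168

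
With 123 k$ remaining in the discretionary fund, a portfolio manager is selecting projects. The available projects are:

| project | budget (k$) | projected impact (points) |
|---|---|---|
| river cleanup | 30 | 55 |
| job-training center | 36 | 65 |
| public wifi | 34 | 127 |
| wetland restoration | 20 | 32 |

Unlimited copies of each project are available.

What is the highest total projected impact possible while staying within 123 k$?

3×public wifi + wetland restoration uses 122 of the 123 k$ and totals 413.
Every other selection either busts 123 k$ or fails to beat 413.

413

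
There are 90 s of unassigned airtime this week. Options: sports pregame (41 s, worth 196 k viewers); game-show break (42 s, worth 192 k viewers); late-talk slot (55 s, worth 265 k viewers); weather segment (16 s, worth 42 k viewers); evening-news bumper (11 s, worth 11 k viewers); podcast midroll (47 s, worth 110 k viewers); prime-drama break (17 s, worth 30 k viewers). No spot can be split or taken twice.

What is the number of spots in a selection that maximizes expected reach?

Optimal total is 388.
sports pregame + game-show break hits 388 at 83 s.
Any selection reaching 388 contains exactly 2 spots.

2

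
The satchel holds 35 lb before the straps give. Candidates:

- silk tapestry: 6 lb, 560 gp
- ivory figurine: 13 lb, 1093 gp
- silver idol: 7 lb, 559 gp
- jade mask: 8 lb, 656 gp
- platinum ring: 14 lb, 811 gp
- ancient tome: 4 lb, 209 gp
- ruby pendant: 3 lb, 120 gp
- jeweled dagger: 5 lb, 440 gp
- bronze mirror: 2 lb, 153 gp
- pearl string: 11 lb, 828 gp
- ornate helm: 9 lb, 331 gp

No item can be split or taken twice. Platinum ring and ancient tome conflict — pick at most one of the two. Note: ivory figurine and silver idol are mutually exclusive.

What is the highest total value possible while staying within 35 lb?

Greedy by ratio would take silk tapestry + ivory figurine + jade mask + jeweled dagger + bronze mirror: 34 lb used, total 2902.
The 10 lb tied up in jade mask and bronze mirror is better spent on pearl string — total rises to 2921 (35 lb).

2921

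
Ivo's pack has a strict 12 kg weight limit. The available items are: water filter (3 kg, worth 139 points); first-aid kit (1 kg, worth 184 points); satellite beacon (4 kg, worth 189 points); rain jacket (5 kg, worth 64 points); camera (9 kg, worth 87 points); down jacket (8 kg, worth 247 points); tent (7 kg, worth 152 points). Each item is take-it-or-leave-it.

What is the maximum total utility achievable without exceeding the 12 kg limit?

570

Density check — first-aid kit 184.00, satellite beacon 47.25, water filter 46.33, down jacket 30.88 are the best per kg.
The ratio heuristic lands on water filter + first-aid kit + satellite beacon (512) but leaves 4 kg idle.
The 4 kg tied up in satellite beacon is better spent on down jacket — total rises to 570 (12 kg).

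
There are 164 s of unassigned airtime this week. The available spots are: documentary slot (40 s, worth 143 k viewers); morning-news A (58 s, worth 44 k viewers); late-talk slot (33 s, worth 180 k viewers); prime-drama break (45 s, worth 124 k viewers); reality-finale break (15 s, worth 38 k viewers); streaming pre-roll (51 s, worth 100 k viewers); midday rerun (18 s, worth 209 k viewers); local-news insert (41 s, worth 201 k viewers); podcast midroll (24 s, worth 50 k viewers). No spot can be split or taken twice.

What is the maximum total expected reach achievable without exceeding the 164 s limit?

By expected reach per s: midday rerun 11.61, late-talk slot 5.45, local-news insert 4.90 lead.
A density-first pass picks documentary slot + late-talk slot + reality-finale break + midday rerun + local-news insert — 771 at 147 s.
Replace reality-finale break with podcast midroll: the trade gains 12 net, giving 783 at 156 s.
The closest alternative, documentary slot + late-talk slot + reality-finale break + midday rerun + local-news insert, reaches only 771.

783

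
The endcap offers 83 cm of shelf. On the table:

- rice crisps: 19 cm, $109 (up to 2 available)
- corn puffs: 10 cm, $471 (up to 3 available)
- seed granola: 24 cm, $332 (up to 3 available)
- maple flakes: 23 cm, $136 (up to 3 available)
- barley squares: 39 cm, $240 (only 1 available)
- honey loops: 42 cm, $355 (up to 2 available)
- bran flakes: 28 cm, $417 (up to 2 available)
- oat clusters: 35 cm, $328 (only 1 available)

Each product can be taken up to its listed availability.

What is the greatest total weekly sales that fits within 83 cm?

2162

Ranking by ratio (weekly sales/cm): corn puffs 47.10, bran flakes 14.89, seed granola 13.83, oat clusters 9.37.
3×corn puffs + seed granola + bran flakes uses 82 of the 83 cm and totals 2162.
Nothing else within 83 cm beats 2162.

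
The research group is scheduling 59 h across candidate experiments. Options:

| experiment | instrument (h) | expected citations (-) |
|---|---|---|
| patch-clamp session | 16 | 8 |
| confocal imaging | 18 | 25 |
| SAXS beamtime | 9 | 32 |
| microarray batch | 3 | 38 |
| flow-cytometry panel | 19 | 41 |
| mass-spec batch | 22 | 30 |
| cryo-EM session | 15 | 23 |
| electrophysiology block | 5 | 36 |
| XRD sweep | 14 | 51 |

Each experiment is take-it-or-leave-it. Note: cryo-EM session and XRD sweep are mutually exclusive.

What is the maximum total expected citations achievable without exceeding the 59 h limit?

198

By expected citations per h: microarray batch 12.67, electrophysiology block 7.20, XRD sweep 3.64 lead.
The ratio ordering already packs tightly: SAXS beamtime + microarray batch + flow-cytometry panel + electrophysiology block + XRD sweep, 50 h, 198.
No other feasible combination exceeds 198.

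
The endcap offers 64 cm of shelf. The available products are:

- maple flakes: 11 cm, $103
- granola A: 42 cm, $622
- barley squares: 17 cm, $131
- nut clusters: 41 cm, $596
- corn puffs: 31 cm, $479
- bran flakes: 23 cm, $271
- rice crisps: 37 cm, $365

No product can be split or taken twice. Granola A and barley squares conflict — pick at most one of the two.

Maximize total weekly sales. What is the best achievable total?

867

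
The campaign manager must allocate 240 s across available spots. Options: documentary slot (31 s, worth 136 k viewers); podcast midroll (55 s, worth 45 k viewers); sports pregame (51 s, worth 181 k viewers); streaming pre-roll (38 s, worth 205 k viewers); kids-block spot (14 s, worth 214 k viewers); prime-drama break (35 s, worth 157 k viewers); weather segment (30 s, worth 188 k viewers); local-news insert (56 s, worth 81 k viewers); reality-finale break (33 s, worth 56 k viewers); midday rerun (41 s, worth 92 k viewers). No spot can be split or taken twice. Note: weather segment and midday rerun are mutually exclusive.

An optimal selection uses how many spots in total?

Optimal total is 1137.
One optimal bundle: documentary slot + sports pregame + streaming pre-roll + kids-block spot + prime-drama break + weather segment + reality-finale break (232 s).
Any selection reaching 1137 contains exactly 7 spots.

7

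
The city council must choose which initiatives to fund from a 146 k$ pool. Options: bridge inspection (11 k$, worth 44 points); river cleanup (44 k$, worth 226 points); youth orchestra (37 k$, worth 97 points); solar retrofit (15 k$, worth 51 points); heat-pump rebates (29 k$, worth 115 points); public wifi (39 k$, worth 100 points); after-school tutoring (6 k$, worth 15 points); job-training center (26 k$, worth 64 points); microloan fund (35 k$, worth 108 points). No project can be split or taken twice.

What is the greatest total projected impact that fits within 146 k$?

559

Taking bridge inspection + river cleanup + solar retrofit + heat-pump rebates + after-school tutoring + microloan fund: 140 k$ used, 559 in projected impact.
Next best is bridge inspection + river cleanup + heat-pump rebates + job-training center + microloan fund at 557 (145 k$) — short by 2.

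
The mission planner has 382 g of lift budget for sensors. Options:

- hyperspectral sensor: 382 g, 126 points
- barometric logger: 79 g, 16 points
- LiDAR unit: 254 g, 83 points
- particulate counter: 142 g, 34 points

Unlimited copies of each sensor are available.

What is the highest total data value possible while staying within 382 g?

126

Hyperspectral sensor uses 382 of the 382 g and totals 126.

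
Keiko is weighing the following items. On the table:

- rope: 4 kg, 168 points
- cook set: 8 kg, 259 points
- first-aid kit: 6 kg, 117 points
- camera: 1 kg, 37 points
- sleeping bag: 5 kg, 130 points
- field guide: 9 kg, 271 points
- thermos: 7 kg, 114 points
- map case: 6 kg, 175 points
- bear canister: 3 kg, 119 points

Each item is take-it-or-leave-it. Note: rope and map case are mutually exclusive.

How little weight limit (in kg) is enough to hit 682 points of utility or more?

21

Minimise kg subject to total utility ≥ 682.
rope + cook set + field guide: 698 utility at 21 kg.
Below 21 kg the best achievable stays under 682.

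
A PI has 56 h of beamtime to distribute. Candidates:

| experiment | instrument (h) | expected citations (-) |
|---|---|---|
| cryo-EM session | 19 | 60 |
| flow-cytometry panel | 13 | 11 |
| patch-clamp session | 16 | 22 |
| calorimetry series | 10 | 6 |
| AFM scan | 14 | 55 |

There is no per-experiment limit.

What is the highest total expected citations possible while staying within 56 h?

220

4×AFM scan uses 56 of the 56 h and totals 220.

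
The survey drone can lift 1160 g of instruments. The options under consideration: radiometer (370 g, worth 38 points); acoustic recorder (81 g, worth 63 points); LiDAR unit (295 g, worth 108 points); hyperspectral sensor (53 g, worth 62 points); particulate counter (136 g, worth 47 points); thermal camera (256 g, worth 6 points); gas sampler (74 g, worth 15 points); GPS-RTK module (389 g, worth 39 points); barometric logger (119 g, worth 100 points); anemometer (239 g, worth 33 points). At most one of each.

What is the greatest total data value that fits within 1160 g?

434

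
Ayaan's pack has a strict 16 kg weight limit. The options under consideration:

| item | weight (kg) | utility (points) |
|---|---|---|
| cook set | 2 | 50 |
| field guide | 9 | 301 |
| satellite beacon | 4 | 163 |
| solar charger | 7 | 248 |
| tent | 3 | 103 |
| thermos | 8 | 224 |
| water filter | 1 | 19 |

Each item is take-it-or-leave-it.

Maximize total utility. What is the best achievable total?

567

Greedy by ratio would take cook set + satellite beacon + solar charger + tent: 16 kg used, total 564.
Dropping cook set and solar charger frees 9 kg; slotting in field guide (9 kg) lifts the total to 567 at 16 kg.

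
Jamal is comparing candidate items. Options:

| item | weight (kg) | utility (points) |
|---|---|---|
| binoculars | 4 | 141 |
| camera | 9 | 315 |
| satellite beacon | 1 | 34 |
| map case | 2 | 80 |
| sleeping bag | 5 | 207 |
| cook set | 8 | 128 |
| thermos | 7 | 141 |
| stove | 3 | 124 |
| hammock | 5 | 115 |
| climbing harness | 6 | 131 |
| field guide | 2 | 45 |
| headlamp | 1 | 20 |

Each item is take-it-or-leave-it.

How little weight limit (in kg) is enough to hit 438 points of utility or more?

Need the lightest bundle worth ≥ 438.
satellite beacon + map case + sleeping bag + stove reaches 445 using 11 kg.
Below 11 kg the best achievable stays under 438.

11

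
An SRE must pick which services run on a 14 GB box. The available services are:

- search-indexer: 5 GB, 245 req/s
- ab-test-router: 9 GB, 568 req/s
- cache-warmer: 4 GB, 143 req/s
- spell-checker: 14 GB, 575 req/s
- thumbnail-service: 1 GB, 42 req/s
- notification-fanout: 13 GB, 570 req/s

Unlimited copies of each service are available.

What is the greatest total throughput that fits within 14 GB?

813

Density check — ab-test-router 63.11, search-indexer 49.00, notification-fanout 43.85, thumbnail-service 42.00 are the best per GB.
Taking search-indexer + ab-test-router: 14 GB used, 813 in throughput.
Every other selection either busts 14 GB or fails to beat 813.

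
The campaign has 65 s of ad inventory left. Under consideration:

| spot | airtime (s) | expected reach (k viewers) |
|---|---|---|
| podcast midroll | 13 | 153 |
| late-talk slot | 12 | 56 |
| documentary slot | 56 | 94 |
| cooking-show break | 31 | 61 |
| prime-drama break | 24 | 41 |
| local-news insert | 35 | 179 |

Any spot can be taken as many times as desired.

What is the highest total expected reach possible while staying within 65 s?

765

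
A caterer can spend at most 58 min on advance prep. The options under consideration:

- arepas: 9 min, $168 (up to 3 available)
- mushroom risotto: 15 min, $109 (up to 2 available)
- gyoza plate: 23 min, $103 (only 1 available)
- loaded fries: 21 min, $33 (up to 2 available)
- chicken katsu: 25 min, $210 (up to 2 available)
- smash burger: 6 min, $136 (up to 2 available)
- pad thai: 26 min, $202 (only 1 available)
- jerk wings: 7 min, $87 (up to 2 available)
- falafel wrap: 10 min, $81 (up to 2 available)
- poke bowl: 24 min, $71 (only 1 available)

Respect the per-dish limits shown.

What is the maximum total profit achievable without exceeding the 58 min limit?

950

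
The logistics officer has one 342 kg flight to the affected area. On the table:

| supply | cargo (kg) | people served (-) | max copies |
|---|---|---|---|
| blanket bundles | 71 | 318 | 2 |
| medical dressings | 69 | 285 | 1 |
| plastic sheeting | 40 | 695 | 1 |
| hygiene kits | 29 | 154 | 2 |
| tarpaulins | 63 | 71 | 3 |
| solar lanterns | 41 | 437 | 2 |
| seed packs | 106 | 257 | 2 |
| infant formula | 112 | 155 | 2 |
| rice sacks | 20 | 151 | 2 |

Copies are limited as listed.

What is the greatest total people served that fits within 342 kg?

2664

By people served per kg: plastic sheeting 17.38, solar lanterns 10.66, rice sacks 7.55 lead.
Filling by ratio: blanket bundles + plastic sheeting + 2×hygiene kits + 2×solar lanterns + 2×rice sacks for 2497, with 51 kg left unused.
Replace rice sacks with blanket bundles: the trade gains 167 net, giving 2664 at 342 kg.
Every other selection either busts 342 kg or exceeds an availability limit or fails to beat 2664.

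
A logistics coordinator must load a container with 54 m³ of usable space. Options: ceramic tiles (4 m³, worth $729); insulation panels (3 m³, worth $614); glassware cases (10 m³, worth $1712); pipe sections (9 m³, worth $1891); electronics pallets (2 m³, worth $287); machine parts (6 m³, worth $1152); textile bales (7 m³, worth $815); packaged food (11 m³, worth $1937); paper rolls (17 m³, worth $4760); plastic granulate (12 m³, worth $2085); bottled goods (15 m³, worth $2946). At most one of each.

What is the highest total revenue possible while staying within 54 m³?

Best packing: ceramic tiles + insulation panels + pipe sections + machine parts + paper rolls + bottled goods — 54 m³, 12092 total.
Runner-up insulation panels + glassware cases + pipe sections + paper rolls + bottled goods tops out at 11923.

12092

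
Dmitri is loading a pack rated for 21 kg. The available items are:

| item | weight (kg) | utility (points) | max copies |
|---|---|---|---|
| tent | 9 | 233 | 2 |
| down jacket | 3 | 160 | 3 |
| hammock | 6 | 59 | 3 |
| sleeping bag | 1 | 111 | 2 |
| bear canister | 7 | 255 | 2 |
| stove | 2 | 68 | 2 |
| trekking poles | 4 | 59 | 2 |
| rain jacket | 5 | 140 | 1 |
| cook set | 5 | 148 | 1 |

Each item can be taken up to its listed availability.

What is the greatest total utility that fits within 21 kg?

1025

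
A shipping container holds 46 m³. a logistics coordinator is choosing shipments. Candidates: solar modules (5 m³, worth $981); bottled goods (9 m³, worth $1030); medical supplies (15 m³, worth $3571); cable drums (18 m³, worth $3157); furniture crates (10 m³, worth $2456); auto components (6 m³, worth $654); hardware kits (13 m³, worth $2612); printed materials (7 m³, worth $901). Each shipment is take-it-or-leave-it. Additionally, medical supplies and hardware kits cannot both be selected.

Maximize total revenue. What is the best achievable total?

9206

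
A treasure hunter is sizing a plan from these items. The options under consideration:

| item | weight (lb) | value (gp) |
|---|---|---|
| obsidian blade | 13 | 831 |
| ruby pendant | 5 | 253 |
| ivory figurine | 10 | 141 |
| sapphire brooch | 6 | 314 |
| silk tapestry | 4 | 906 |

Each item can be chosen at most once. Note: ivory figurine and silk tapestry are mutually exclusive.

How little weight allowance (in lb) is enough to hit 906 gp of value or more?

Look for the lowest-weight combination reaching 906.
Taking silk tapestry gives 906 (≥ 906) for 4 lb.
No combination under 4 lb hits 906.

4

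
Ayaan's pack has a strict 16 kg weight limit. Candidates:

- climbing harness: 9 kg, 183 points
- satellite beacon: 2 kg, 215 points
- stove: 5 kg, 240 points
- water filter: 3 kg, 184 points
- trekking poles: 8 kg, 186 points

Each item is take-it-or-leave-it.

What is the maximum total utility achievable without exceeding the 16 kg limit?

By utility per kg: satellite beacon 107.50, water filter 61.33, stove 48.00 lead.
The ratio heuristic lands on satellite beacon + stove + water filter (639) but leaves 6 kg idle.
Replace water filter with trekking poles: the trade gains 2 net, giving 641 at 15 kg.

641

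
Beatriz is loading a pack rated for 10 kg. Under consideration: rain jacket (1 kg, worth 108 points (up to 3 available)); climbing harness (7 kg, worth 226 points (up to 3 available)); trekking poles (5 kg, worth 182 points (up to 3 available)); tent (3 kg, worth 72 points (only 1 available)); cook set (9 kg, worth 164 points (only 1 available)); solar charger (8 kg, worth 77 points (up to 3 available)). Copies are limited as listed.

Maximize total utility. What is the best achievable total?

A density-first pass picks 3×rain jacket + trekking poles — 506 at 8 kg.
Replace trekking poles with climbing harness: the trade gains 44 net, giving 550 at 10 kg.
Nothing else within 10 kg beats 550.

550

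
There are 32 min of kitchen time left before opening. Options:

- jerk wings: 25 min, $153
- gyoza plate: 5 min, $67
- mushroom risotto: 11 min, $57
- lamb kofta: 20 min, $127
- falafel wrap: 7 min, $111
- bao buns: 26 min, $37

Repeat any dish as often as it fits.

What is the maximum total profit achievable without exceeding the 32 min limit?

Ranking by ratio (profit/min): falafel wrap 15.86, gyoza plate 13.40, lamb kofta 6.35, jerk wings 6.12.
Filling by ratio: 4×falafel wrap for 444, with 4 min left unused.
Replace falafel wrap with 2×gyoza plate: the trade gains 23 net, giving 467 at 31 min.
Nothing else within 32 min beats 467.

467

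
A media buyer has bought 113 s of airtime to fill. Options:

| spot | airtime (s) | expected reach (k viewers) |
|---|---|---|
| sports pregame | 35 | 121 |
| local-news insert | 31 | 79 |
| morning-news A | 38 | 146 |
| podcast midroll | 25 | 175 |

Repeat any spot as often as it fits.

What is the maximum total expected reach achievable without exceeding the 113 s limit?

700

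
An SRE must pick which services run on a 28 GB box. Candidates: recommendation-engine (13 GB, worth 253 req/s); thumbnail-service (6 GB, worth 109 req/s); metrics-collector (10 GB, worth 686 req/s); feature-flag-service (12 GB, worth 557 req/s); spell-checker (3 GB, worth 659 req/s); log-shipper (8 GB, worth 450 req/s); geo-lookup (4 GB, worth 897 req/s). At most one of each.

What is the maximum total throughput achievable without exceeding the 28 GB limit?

2692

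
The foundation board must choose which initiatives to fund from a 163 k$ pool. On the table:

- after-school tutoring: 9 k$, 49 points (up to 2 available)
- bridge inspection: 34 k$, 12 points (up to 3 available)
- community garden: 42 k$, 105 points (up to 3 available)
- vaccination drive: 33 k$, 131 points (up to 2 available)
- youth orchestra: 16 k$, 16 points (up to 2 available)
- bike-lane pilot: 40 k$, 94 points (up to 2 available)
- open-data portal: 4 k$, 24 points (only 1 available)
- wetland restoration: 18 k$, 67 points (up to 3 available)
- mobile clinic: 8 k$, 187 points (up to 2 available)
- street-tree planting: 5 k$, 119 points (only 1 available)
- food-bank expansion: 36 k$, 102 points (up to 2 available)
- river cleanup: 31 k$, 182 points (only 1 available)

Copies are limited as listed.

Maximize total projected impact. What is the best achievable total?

A density-first pass picks 2×after-school tutoring + 2×vaccination drive + open-data portal + wetland restoration + 2×mobile clinic + street-tree planting + river cleanup — 1126 at 158 k$.
Replace vaccination drive with 2×wetland restoration: the trade gains 3 net, giving 1129 at 161 k$.

1129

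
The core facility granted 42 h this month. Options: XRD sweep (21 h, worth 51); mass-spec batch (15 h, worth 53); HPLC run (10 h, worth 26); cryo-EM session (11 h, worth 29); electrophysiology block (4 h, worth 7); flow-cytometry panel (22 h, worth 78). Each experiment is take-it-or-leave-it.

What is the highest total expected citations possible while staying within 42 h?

138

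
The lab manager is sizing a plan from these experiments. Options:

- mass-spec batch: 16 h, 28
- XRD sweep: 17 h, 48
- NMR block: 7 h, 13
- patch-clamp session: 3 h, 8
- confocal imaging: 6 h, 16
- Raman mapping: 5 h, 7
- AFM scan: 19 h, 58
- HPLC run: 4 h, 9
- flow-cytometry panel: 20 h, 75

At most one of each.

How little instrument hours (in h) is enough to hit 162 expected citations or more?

52

Look for the lowest-instrument combination reaching 162.
Taking NMR block + confocal imaging + AFM scan + flow-cytometry panel gives 162 (≥ 162) for 52 h.
No combination under 52 h hits 162.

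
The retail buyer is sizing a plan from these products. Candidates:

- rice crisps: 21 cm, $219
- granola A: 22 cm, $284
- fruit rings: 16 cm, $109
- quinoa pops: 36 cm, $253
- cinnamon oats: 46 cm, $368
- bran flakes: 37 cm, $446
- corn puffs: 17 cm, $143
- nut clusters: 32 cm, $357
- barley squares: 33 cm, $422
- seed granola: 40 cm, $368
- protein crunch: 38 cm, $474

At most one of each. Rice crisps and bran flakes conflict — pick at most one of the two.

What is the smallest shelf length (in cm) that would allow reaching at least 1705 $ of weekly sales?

Need the lightest bundle worth ≥ 1705.
Taking granola A + fruit rings + bran flakes + barley squares + protein crunch gives 1735 (≥ 1705) for 146 cm.
Any bundle with less than 146 cm falls short of 1705.

146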